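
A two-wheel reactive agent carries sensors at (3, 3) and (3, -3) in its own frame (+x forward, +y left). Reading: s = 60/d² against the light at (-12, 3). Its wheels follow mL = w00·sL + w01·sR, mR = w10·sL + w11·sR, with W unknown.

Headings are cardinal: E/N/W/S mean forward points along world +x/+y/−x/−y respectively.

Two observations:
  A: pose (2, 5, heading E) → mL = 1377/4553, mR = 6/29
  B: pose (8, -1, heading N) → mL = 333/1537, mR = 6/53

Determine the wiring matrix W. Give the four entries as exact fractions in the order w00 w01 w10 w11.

1/2 1 0 1

obs A: pose=(2,5,E) → sL=30/157, sR=6/29, mL=1377/4553, mR=6/29
obs B: pose=(8,-1,N) → sL=6/29, sR=6/53, mL=333/1537, mR=6/53
sensor matrix S = [[30/157, 6/29], [6/29, 6/53]]; det S = -148176/6997961
solve [mL_A; mL_B] = S·[w00; w01] and [mR_A; mR_B] = S·[w10; w11]:
  w00 = 1/2, w01 = 1, w10 = 0, w11 = 1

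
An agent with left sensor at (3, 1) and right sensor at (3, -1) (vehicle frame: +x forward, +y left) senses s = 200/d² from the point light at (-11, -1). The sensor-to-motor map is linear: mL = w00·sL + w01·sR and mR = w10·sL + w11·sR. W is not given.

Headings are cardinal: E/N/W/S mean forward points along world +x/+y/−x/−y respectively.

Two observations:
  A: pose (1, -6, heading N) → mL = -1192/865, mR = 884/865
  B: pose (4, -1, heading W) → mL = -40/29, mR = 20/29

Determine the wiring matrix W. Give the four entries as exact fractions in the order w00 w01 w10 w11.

-1/2 -1/2 1 -1/2

obs A: pose=(1,-6,N) → sL=8/5, sR=200/173, mL=-1192/865, mR=884/865
obs B: pose=(4,-1,W) → sL=40/29, sR=40/29, mL=-40/29, mR=20/29
sensor matrix S = [[8/5, 200/173], [40/29, 40/29]]; det S = 3072/5017
solve [mL_A; mL_B] = S·[w00; w01] and [mR_A; mR_B] = S·[w10; w11]:
  w00 = -1/2, w01 = -1/2, w10 = 1, w11 = -1/2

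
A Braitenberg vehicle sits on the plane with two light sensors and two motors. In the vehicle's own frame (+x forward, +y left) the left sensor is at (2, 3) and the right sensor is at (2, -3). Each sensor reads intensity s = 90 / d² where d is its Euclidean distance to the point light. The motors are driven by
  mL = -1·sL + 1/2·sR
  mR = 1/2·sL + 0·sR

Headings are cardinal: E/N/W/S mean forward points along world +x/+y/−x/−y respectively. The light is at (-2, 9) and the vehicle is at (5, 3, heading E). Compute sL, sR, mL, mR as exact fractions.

1 5/9 -13/18 1/2

left sensor world pos  = (7, 6); dL² = 90
right sensor world pos = (7, 0); dR² = 162
sL = 90/90 = 1
sR = 90/162 = 5/9
mL = -1·sL + 1/2·sR = -13/18
mR = 1/2·sL + 0·sR = 1/2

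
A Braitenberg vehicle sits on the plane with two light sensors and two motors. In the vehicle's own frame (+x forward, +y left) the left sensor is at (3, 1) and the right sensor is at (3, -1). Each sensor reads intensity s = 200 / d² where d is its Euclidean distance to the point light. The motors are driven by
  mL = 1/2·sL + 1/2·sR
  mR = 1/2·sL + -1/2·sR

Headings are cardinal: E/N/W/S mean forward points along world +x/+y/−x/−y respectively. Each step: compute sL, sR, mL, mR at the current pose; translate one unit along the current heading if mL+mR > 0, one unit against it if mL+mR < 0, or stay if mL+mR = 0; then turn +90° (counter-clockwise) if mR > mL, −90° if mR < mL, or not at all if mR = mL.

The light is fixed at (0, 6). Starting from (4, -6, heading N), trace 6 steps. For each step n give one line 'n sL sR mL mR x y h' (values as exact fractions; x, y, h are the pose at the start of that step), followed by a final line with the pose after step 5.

n=0: pose=(4,-6,N); sL=20/9, sR=100/53; mL=980/477, mR=80/477; mL+mR=20/9 → advance +1; mR−mL=-100/53 → turn -1·90°
n=1: pose=(4,-5,E); sL=200/149, sR=200/193; mL=34200/28757, mR=4400/28757; mL+mR=200/149 → advance +1; mR−mL=-200/193 → turn -1·90°
n=2: pose=(5,-5,S); sL=25/29, sR=50/53; mL=2775/3074, mR=-125/3074; mL+mR=25/29 → advance +1; mR−mL=-50/53 → turn -1·90°
n=3: pose=(5,-6,W); sL=200/173, sR=8/5; mL=1192/865, mR=-192/865; mL+mR=200/173 → advance +1; mR−mL=-8/5 → turn -1·90°
n=4: pose=(4,-6,N); sL=20/9, sR=100/53; mL=980/477, mR=80/477; mL+mR=20/9 → advance +1; mR−mL=-100/53 → turn -1·90°
n=5: pose=(4,-5,E); sL=200/149, sR=200/193; mL=34200/28757, mR=4400/28757; mL+mR=200/149 → advance +1; mR−mL=-200/193 → turn -1·90°

0 20/9 100/53 980/477 80/477 4 -6 N
1 200/149 200/193 34200/28757 4400/28757 4 -5 E
2 25/29 50/53 2775/3074 -125/3074 5 -5 S
3 200/173 8/5 1192/865 -192/865 5 -6 W
4 20/9 100/53 980/477 80/477 4 -6 N
5 200/149 200/193 34200/28757 4400/28757 4 -5 E
final 5 -5 S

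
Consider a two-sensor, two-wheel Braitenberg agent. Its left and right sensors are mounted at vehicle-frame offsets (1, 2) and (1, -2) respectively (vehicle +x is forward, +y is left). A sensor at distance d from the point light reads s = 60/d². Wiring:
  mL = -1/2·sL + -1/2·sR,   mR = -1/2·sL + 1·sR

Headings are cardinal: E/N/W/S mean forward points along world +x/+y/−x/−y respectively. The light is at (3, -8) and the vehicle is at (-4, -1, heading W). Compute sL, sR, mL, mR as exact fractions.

60/89 12/29 -1404/2581 198/2581

left sensor world pos  = (-5, -3); dL² = 89
right sensor world pos = (-5, 1); dR² = 145
sL = 60/89 = 60/89
sR = 60/145 = 12/29
mL = -1/2·sL + -1/2·sR = -1404/2581
mR = -1/2·sL + 1·sR = 198/2581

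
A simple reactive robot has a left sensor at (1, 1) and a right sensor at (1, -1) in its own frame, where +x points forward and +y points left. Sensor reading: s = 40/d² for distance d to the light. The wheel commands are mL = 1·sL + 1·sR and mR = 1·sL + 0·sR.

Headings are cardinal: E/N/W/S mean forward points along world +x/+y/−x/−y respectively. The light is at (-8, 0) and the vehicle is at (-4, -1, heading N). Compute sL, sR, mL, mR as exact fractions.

left sensor world pos  = (-5, 0); dL² = 9
right sensor world pos = (-3, 0); dR² = 25
sL = 40/9 = 40/9
sR = 40/25 = 8/5
mL = 1·sL + 1·sR = 272/45
mR = 1·sL + 0·sR = 40/9

40/9 8/5 272/45 40/9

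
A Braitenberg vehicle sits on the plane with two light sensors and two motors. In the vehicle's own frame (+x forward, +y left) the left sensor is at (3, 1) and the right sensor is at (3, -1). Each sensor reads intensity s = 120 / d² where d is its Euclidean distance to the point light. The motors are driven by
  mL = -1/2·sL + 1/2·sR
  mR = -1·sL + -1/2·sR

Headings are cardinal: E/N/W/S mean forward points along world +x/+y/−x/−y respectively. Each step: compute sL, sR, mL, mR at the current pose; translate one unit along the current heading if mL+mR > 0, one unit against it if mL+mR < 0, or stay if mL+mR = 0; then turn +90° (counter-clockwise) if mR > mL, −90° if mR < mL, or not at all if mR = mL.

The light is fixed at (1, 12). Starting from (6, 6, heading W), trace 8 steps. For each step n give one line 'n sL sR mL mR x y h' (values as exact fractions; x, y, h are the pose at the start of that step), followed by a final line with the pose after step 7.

0 120/53 120/29 1440/1537 -6660/1537 6 6 W
1 60/17 60/29 -360/493 -2250/493 7 6 N
2 40/39 24/29 -112/1131 -1628/1131 7 5 E
3 15/17 30/29 75/986 -690/493 6 5 S
4 120/53 120/29 1440/1537 -6660/1537 6 6 W
5 60/17 60/29 -360/493 -2250/493 7 6 N
6 40/39 24/29 -112/1131 -1628/1131 7 5 E
7 15/17 30/29 75/986 -690/493 6 5 S
final 6 6 W

n=0: pose=(6,6,W); sL=120/53, sR=120/29; mL=1440/1537, mR=-6660/1537; mL+mR=-180/53 → advance -1; mR−mL=-8100/1537 → turn -1·90°
n=1: pose=(7,6,N); sL=60/17, sR=60/29; mL=-360/493, mR=-2250/493; mL+mR=-90/17 → advance -1; mR−mL=-1890/493 → turn -1·90°
n=2: pose=(7,5,E); sL=40/39, sR=24/29; mL=-112/1131, mR=-1628/1131; mL+mR=-20/13 → advance -1; mR−mL=-1516/1131 → turn -1·90°
n=3: pose=(6,5,S); sL=15/17, sR=30/29; mL=75/986, mR=-690/493; mL+mR=-45/34 → advance -1; mR−mL=-1455/986 → turn -1·90°
n=4: pose=(6,6,W); sL=120/53, sR=120/29; mL=1440/1537, mR=-6660/1537; mL+mR=-180/53 → advance -1; mR−mL=-8100/1537 → turn -1·90°
n=5: pose=(7,6,N); sL=60/17, sR=60/29; mL=-360/493, mR=-2250/493; mL+mR=-90/17 → advance -1; mR−mL=-1890/493 → turn -1·90°
n=6: pose=(7,5,E); sL=40/39, sR=24/29; mL=-112/1131, mR=-1628/1131; mL+mR=-20/13 → advance -1; mR−mL=-1516/1131 → turn -1·90°
n=7: pose=(6,5,S); sL=15/17, sR=30/29; mL=75/986, mR=-690/493; mL+mR=-45/34 → advance -1; mR−mL=-1455/986 → turn -1·90°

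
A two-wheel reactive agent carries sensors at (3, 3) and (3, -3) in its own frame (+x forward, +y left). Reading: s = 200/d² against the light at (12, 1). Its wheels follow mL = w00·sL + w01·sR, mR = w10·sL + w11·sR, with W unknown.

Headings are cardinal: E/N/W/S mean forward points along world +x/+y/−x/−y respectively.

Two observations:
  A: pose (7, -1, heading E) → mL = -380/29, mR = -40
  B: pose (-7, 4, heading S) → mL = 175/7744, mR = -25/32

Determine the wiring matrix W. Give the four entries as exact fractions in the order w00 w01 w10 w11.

obs A: pose=(7,-1,E) → sL=40, sR=200/29, mL=-380/29, mR=-40
obs B: pose=(-7,4,S) → sL=25/32, sR=50/121, mL=175/7744, mR=-25/32
sensor matrix S = [[40, 200/29], [25/32, 50/121]]; det S = 156375/14036
solve [mL_A; mL_B] = S·[w00; w01] and [mR_A; mR_B] = S·[w10; w11]:
  w00 = -1/2, w01 = 1, w10 = -1, w11 = 0

-1/2 1 -1 0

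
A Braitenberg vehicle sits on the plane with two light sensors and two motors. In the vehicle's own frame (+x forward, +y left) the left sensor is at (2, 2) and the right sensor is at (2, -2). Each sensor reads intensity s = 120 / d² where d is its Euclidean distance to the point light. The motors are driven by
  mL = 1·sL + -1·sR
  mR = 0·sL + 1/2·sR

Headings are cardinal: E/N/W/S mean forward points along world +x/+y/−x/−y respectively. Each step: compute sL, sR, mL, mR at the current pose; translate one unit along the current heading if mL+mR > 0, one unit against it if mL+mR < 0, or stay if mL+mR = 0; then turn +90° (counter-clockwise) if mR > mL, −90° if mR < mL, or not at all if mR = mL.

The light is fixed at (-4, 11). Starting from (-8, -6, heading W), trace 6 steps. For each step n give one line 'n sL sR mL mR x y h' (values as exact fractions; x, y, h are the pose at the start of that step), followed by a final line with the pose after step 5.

n=0: pose=(-8,-6,W); sL=120/397, sR=40/87; mL=-5440/34539, mR=20/87; mL+mR=2500/34539 → advance +1; mR−mL=4460/11513 → turn +1·90°
n=1: pose=(-9,-6,S); sL=12/37, sR=12/41; mL=48/1517, mR=6/41; mL+mR=270/1517 → advance +1; mR−mL=174/1517 → turn +1·90°
n=2: pose=(-9,-7,E); sL=24/53, sR=120/409; mL=3456/21677, mR=60/409; mL+mR=6636/21677 → advance +1; mR−mL=-276/21677 → turn -1·90°
n=3: pose=(-8,-7,S); sL=30/101, sR=30/109; mL=240/11009, mR=15/109; mL+mR=1755/11009 → advance +1; mR−mL=1275/11009 → turn +1·90°
n=4: pose=(-8,-8,E); sL=120/293, sR=24/89; mL=3648/26077, mR=12/89; mL+mR=7164/26077 → advance +1; mR−mL=-132/26077 → turn -1·90°
n=5: pose=(-7,-8,S); sL=60/221, sR=60/233; mL=720/51493, mR=30/233; mL+mR=7350/51493 → advance +1; mR−mL=5910/51493 → turn +1·90°

0 120/397 40/87 -5440/34539 20/87 -8 -6 W
1 12/37 12/41 48/1517 6/41 -9 -6 S
2 24/53 120/409 3456/21677 60/409 -9 -7 E
3 30/101 30/109 240/11009 15/109 -8 -7 S
4 120/293 24/89 3648/26077 12/89 -8 -8 E
5 60/221 60/233 720/51493 30/233 -7 -8 S
final -7 -9 E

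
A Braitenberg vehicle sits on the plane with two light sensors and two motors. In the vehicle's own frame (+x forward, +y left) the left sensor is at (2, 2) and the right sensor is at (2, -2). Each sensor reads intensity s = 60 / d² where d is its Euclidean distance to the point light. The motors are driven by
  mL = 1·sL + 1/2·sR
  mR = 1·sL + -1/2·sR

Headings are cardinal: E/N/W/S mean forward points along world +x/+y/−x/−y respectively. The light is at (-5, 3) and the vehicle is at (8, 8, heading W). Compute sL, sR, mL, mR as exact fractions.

6/13 6/17 141/221 63/221

left sensor world pos  = (6, 6); dL² = 130
right sensor world pos = (6, 10); dR² = 170
sL = 60/130 = 6/13
sR = 60/170 = 6/17
mL = 1·sL + 1/2·sR = 141/221
mR = 1·sL + -1/2·sR = 63/221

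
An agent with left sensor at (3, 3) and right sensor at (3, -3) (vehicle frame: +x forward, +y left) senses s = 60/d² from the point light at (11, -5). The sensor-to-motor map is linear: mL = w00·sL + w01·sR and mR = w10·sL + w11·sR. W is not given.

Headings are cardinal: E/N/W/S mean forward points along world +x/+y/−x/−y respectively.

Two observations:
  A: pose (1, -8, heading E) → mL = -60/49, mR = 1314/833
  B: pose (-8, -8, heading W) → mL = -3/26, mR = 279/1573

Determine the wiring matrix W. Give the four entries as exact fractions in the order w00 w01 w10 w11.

-1 0 1 1/2

obs A: pose=(1,-8,E) → sL=60/49, sR=12/17, mL=-60/49, mR=1314/833
obs B: pose=(-8,-8,W) → sL=3/26, sR=15/121, mL=-3/26, mR=279/1573
sensor matrix S = [[60/49, 12/17], [3/26, 15/121]]; det S = 92178/1310309
solve [mL_A; mL_B] = S·[w00; w01] and [mR_A; mR_B] = S·[w10; w11]:
  w00 = -1, w01 = 0, w10 = 1, w11 = 1/2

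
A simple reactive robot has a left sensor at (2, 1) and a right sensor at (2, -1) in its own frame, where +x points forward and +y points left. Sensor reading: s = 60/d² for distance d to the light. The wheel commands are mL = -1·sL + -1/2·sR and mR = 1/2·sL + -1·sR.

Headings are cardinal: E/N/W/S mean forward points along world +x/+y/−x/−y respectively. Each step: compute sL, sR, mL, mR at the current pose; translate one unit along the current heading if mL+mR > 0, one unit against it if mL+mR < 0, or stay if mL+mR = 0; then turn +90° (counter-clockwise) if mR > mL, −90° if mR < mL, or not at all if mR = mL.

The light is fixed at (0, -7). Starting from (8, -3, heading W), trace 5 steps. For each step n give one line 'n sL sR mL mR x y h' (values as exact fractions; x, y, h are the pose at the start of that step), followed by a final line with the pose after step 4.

n=0: pose=(8,-3,W); sL=4/3, sR=60/61; mL=-334/183, mR=-58/183; mL+mR=-392/183 → advance -1; mR−mL=92/61 → turn +1·90°
n=1: pose=(9,-3,S); sL=15/26, sR=15/17; mL=-225/221, mR=-525/884; mL+mR=-1425/884 → advance -1; mR−mL=375/884 → turn +1·90°
n=2: pose=(9,-2,E); sL=60/157, sR=60/137; mL=-12930/21509, mR=-5310/21509; mL+mR=-18240/21509 → advance -1; mR−mL=7620/21509 → turn +1·90°
n=3: pose=(8,-2,N); sL=30/49, sR=6/13; mL=-537/637, mR=-99/637; mL+mR=-636/637 → advance -1; mR−mL=438/637 → turn +1·90°
n=4: pose=(8,-3,W); sL=4/3, sR=60/61; mL=-334/183, mR=-58/183; mL+mR=-392/183 → advance -1; mR−mL=92/61 → turn +1·90°

0 4/3 60/61 -334/183 -58/183 8 -3 W
1 15/26 15/17 -225/221 -525/884 9 -3 S
2 60/157 60/137 -12930/21509 -5310/21509 9 -2 E
3 30/49 6/13 -537/637 -99/637 8 -2 N
4 4/3 60/61 -334/183 -58/183 8 -3 W
final 9 -3 S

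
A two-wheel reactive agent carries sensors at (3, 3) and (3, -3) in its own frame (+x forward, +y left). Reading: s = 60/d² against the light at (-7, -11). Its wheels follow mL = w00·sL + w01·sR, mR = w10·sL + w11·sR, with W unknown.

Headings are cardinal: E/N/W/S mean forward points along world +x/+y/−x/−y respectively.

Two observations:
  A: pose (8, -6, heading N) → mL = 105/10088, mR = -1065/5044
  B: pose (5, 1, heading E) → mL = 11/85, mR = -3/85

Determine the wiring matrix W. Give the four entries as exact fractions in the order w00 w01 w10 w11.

-1/2 1 -1 1/2

obs A: pose=(8,-6,N) → sL=15/52, sR=15/97, mL=105/10088, mR=-1065/5044
obs B: pose=(5,1,E) → sL=2/15, sR=10/51, mL=11/85, mR=-3/85
sensor matrix S = [[15/52, 15/97], [2/15, 10/51]]; det S = 1541/42874
solve [mL_A; mL_B] = S·[w00; w01] and [mR_A; mR_B] = S·[w10; w11]:
  w00 = -1/2, w01 = 1, w10 = -1, w11 = 1/2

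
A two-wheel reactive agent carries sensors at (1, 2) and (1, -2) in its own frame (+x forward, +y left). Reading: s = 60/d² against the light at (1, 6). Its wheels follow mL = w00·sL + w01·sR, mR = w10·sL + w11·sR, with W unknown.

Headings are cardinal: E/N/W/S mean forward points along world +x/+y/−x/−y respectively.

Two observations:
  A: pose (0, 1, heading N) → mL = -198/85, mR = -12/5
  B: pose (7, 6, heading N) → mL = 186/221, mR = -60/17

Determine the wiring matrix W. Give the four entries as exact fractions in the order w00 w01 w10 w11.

obs A: pose=(0,1,N) → sL=12/5, sR=60/17, mL=-198/85, mR=-12/5
obs B: pose=(7,6,N) → sL=60/17, sR=12/13, mL=186/221, mR=-60/17
sensor matrix S = [[12/5, 60/17], [60/17, 12/13]]; det S = -192384/18785
solve [mL_A; mL_B] = S·[w00; w01] and [mR_A; mR_B] = S·[w10; w11]:
  w00 = 1/2, w01 = -1, w10 = -1, w11 = 0

1/2 -1 -1 0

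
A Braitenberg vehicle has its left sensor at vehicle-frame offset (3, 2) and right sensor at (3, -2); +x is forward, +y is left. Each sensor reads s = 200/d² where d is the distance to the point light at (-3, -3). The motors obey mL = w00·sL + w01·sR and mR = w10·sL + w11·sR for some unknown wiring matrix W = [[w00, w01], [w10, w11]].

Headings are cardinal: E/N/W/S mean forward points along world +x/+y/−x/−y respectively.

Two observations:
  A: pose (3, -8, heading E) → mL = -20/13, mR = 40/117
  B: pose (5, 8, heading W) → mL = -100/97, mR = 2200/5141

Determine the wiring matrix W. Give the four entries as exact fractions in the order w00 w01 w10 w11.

0 -1 1/2 -1/2

obs A: pose=(3,-8,E) → sL=20/9, sR=20/13, mL=-20/13, mR=40/117
obs B: pose=(5,8,W) → sL=100/53, sR=100/97, mL=-100/97, mR=2200/5141
sensor matrix S = [[20/9, 20/13], [100/53, 100/97]]; det S = -368000/601497
solve [mL_A; mL_B] = S·[w00; w01] and [mR_A; mR_B] = S·[w10; w11]:
  w00 = 0, w01 = -1, w10 = 1/2, w11 = -1/2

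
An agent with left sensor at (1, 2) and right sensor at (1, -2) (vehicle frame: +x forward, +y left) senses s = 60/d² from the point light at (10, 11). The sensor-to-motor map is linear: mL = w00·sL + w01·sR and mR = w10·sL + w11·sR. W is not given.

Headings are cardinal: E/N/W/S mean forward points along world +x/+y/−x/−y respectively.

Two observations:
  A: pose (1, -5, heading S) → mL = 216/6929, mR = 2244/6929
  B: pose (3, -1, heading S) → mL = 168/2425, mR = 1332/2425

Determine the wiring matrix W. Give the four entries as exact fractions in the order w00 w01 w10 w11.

1 -1 1 1

obs A: pose=(1,-5,S) → sL=30/169, sR=6/41, mL=216/6929, mR=2244/6929
obs B: pose=(3,-1,S) → sL=30/97, sR=6/25, mL=168/2425, mR=1332/2425
sensor matrix S = [[30/169, 6/41], [30/97, 6/25]]; det S = -8928/3360565
solve [mL_A; mL_B] = S·[w00; w01] and [mR_A; mR_B] = S·[w10; w11]:
  w00 = 1, w01 = -1, w10 = 1, w11 = 1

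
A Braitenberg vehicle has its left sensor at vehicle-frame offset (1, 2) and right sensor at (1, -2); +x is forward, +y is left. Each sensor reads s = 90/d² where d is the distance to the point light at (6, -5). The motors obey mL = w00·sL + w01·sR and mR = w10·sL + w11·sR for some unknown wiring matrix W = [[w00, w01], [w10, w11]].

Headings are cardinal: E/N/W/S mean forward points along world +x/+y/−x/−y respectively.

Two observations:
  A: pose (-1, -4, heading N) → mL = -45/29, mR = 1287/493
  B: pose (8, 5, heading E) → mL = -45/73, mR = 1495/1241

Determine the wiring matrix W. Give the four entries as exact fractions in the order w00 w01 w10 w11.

obs A: pose=(-1,-4,N) → sL=18/17, sR=90/29, mL=-45/29, mR=1287/493
obs B: pose=(8,5,E) → sL=10/17, sR=90/73, mL=-45/73, mR=1495/1241
sensor matrix S = [[18/17, 90/29], [10/17, 90/73]]; det S = -18720/35989
solve [mL_A; mL_B] = S·[w00; w01] and [mR_A; mR_B] = S·[w10; w11]:
  w00 = 0, w01 = -1/2, w10 = 1, w11 = 1/2

0 -1/2 1 1/2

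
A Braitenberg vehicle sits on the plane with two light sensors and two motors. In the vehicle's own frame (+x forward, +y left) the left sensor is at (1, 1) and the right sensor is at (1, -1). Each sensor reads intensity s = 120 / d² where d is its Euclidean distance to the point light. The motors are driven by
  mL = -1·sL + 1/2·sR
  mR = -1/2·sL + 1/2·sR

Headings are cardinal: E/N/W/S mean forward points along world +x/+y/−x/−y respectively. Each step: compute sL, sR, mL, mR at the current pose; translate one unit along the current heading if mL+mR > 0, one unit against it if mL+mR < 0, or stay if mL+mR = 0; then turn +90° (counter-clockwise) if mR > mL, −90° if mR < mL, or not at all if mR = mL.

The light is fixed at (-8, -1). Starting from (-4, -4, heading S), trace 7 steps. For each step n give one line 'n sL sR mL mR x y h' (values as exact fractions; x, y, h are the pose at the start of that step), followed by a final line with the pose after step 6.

0 120/41 24/5 -108/205 192/205 -4 -4 S
1 60/17 12/5 -198/85 -48/85 -4 -5 E
2 120/13 24/5 -444/65 -144/65 -5 -5 N
3 3 6 0 3/2 -5 -6 W
4 8/3 120/37 -116/111 32/111 -6 -6 S
5 20/3 60/17 -250/51 -80/51 -6 -5 E
6 40/3 120/13 -340/39 -80/39 -7 -5 N
final -7 -6 W

n=0: pose=(-4,-4,S); sL=120/41, sR=24/5; mL=-108/205, mR=192/205; mL+mR=84/205 → advance +1; mR−mL=60/41 → turn +1·90°
n=1: pose=(-4,-5,E); sL=60/17, sR=12/5; mL=-198/85, mR=-48/85; mL+mR=-246/85 → advance -1; mR−mL=30/17 → turn +1·90°
n=2: pose=(-5,-5,N); sL=120/13, sR=24/5; mL=-444/65, mR=-144/65; mL+mR=-588/65 → advance -1; mR−mL=60/13 → turn +1·90°
n=3: pose=(-5,-6,W); sL=3, sR=6; mL=0, mR=3/2; mL+mR=3/2 → advance +1; mR−mL=3/2 → turn +1·90°
n=4: pose=(-6,-6,S); sL=8/3, sR=120/37; mL=-116/111, mR=32/111; mL+mR=-28/37 → advance -1; mR−mL=4/3 → turn +1·90°
n=5: pose=(-6,-5,E); sL=20/3, sR=60/17; mL=-250/51, mR=-80/51; mL+mR=-110/17 → advance -1; mR−mL=10/3 → turn +1·90°
n=6: pose=(-7,-5,N); sL=40/3, sR=120/13; mL=-340/39, mR=-80/39; mL+mR=-140/13 → advance -1; mR−mL=20/3 → turn +1·90°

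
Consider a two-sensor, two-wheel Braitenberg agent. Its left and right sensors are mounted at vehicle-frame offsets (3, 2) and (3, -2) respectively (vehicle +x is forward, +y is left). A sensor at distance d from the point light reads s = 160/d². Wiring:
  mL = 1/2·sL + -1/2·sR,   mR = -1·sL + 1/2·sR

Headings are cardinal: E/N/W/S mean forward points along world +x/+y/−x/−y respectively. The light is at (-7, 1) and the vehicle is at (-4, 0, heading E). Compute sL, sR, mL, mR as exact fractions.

left sensor world pos  = (-1, 2); dL² = 37
right sensor world pos = (-1, -2); dR² = 45
sL = 160/37 = 160/37
sR = 160/45 = 32/9
mL = 1/2·sL + -1/2·sR = 128/333
mR = -1·sL + 1/2·sR = -848/333

160/37 32/9 128/333 -848/333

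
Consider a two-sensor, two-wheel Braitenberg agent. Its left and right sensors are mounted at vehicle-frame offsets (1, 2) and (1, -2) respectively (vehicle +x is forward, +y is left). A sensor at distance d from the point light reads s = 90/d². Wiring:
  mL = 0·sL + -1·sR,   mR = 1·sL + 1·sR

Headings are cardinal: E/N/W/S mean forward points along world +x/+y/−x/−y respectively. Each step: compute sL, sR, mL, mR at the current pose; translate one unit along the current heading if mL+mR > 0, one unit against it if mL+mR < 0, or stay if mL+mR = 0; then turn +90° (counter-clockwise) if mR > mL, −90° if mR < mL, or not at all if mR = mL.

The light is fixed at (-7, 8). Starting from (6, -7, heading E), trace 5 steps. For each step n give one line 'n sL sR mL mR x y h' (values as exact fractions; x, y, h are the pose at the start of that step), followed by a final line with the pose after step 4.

0 18/73 18/97 -18/97 3060/7081 6 -7 E
1 9/34 45/226 -45/226 891/1921 7 -7 N
2 18/85 90/313 -90/313 13284/26605 7 -6 W
3 1/5 45/173 -45/173 398/865 6 -6 S
4 18/73 18/97 -18/97 3060/7081 6 -7 E
final 7 -7 N

n=0: pose=(6,-7,E); sL=18/73, sR=18/97; mL=-18/97, mR=3060/7081; mL+mR=18/73 → advance +1; mR−mL=4374/7081 → turn +1·90°
n=1: pose=(7,-7,N); sL=9/34, sR=45/226; mL=-45/226, mR=891/1921; mL+mR=9/34 → advance +1; mR−mL=2547/3842 → turn +1·90°
n=2: pose=(7,-6,W); sL=18/85, sR=90/313; mL=-90/313, mR=13284/26605; mL+mR=18/85 → advance +1; mR−mL=20934/26605 → turn +1·90°
n=3: pose=(6,-6,S); sL=1/5, sR=45/173; mL=-45/173, mR=398/865; mL+mR=1/5 → advance +1; mR−mL=623/865 → turn +1·90°
n=4: pose=(6,-7,E); sL=18/73, sR=18/97; mL=-18/97, mR=3060/7081; mL+mR=18/73 → advance +1; mR−mL=4374/7081 → turn +1·90°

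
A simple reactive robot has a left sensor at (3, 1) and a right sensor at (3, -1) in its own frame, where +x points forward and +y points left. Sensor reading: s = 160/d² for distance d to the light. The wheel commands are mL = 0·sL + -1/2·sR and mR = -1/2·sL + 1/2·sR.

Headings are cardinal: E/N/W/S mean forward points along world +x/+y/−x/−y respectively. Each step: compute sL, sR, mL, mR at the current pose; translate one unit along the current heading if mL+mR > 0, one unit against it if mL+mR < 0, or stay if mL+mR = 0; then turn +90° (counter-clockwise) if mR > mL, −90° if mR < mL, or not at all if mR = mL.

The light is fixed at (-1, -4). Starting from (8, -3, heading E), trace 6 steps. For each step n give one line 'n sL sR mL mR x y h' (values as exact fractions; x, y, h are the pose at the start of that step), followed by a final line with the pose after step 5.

n=0: pose=(8,-3,E); sL=40/37, sR=10/9; mL=-5/9, mR=5/333; mL+mR=-20/37 → advance -1; mR−mL=190/333 → turn +1·90°
n=1: pose=(7,-3,N); sL=32/13, sR=160/97; mL=-80/97, mR=-512/1261; mL+mR=-16/13 → advance -1; mR−mL=528/1261 → turn +1·90°
n=2: pose=(7,-4,W); sL=80/13, sR=80/13; mL=-40/13, mR=0; mL+mR=-40/13 → advance -1; mR−mL=40/13 → turn +1·90°
n=3: pose=(8,-4,S); sL=160/109, sR=160/73; mL=-80/73, mR=2880/7957; mL+mR=-80/109 → advance -1; mR−mL=11600/7957 → turn +1·90°
n=4: pose=(8,-3,E); sL=40/37, sR=10/9; mL=-5/9, mR=5/333; mL+mR=-20/37 → advance -1; mR−mL=190/333 → turn +1·90°
n=5: pose=(7,-3,N); sL=32/13, sR=160/97; mL=-80/97, mR=-512/1261; mL+mR=-16/13 → advance -1; mR−mL=528/1261 → turn +1·90°

0 40/37 10/9 -5/9 5/333 8 -3 E
1 32/13 160/97 -80/97 -512/1261 7 -3 N
2 80/13 80/13 -40/13 0 7 -4 W
3 160/109 160/73 -80/73 2880/7957 8 -4 S
4 40/37 10/9 -5/9 5/333 8 -3 E
5 32/13 160/97 -80/97 -512/1261 7 -3 N
final 7 -4 W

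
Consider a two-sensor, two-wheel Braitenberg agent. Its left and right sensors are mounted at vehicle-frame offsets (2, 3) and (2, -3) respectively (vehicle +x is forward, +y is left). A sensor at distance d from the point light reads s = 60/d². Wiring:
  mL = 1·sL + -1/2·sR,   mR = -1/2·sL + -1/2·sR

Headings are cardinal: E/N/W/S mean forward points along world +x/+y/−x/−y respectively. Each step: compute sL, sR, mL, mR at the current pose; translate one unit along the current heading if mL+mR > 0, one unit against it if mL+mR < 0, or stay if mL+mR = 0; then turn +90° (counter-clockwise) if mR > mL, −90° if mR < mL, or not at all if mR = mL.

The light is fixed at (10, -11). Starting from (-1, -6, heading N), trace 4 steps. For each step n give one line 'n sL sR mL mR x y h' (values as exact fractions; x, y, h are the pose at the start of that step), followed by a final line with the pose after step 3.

n=0: pose=(-1,-6,N); sL=12/49, sR=60/113; mL=-114/5537, mR=-2148/5537; mL+mR=-2262/5537 → advance -1; mR−mL=-18/49 → turn -1·90°
n=1: pose=(-1,-7,E); sL=6/13, sR=30/41; mL=51/533, mR=-318/533; mL+mR=-267/533 → advance -1; mR−mL=-9/13 → turn -1·90°
n=2: pose=(-2,-7,S); sL=12/17, sR=60/229; mL=2238/3893, mR=-1884/3893; mL+mR=354/3893 → advance +1; mR−mL=-18/17 → turn -1·90°
n=3: pose=(-2,-8,W); sL=15/49, sR=15/58; mL=1005/5684, mR=-1605/5684; mL+mR=-150/1421 → advance -1; mR−mL=-45/98 → turn -1·90°

0 12/49 60/113 -114/5537 -2148/5537 -1 -6 N
1 6/13 30/41 51/533 -318/533 -1 -7 E
2 12/17 60/229 2238/3893 -1884/3893 -2 -7 S
3 15/49 15/58 1005/5684 -1605/5684 -2 -8 W
final -1 -8 N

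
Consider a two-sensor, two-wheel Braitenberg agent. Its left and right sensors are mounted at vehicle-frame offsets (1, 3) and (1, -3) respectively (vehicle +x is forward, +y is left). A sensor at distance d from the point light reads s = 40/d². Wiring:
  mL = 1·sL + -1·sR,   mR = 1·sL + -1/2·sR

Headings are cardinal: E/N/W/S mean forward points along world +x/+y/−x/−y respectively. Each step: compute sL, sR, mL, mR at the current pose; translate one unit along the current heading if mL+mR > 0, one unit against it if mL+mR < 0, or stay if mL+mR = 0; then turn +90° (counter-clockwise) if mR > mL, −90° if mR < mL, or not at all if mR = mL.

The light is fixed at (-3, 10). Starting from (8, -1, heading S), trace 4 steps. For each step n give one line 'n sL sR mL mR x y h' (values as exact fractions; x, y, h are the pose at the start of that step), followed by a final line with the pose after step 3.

n=0: pose=(8,-1,S); sL=2/17, sR=5/26; mL=-33/442, mR=19/884; mL+mR=-47/884 → advance -1; mR−mL=5/52 → turn +1·90°
n=1: pose=(8,0,E); sL=40/193, sR=40/313; mL=4800/60409, mR=8660/60409; mL+mR=13460/60409 → advance +1; mR−mL=20/313 → turn +1·90°
n=2: pose=(9,0,N); sL=20/81, sR=20/153; mL=160/1377, mR=250/1377; mL+mR=410/1377 → advance +1; mR−mL=10/153 → turn +1·90°
n=3: pose=(9,1,W); sL=8/53, sR=40/157; mL=-864/8321, mR=196/8321; mL+mR=-668/8321 → advance -1; mR−mL=20/157 → turn +1·90°

0 2/17 5/26 -33/442 19/884 8 -1 S
1 40/193 40/313 4800/60409 8660/60409 8 0 E
2 20/81 20/153 160/1377 250/1377 9 0 N
3 8/53 40/157 -864/8321 196/8321 9 1 W
final 10 1 S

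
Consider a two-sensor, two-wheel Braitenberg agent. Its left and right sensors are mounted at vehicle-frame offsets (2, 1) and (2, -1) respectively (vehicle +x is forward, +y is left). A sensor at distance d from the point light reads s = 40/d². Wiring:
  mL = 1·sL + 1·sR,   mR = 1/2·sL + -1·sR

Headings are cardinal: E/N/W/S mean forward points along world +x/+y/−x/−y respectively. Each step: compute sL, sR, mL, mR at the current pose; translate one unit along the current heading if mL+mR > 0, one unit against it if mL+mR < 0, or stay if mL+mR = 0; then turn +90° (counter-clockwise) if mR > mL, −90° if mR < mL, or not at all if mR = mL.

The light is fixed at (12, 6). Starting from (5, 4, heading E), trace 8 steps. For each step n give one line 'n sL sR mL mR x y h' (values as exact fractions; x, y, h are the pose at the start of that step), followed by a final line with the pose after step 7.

n=0: pose=(5,4,E); sL=20/13, sR=20/17; mL=600/221, mR=-90/221; mL+mR=30/13 → advance +1; mR−mL=-690/221 → turn -1·90°
n=1: pose=(6,4,S); sL=40/41, sR=8/13; mL=848/533, mR=-68/533; mL+mR=60/41 → advance +1; mR−mL=-916/533 → turn -1·90°
n=2: pose=(6,3,W); sL=1/2, sR=10/17; mL=37/34, mR=-23/68; mL+mR=3/4 → advance +1; mR−mL=-97/68 → turn -1·90°
n=3: pose=(5,3,N); sL=8/13, sR=40/37; mL=816/481, mR=-372/481; mL+mR=12/13 → advance +1; mR−mL=-1188/481 → turn -1·90°
n=4: pose=(5,4,E); sL=20/13, sR=20/17; mL=600/221, mR=-90/221; mL+mR=30/13 → advance +1; mR−mL=-690/221 → turn -1·90°
n=5: pose=(6,4,S); sL=40/41, sR=8/13; mL=848/533, mR=-68/533; mL+mR=60/41 → advance +1; mR−mL=-916/533 → turn -1·90°
n=6: pose=(6,3,W); sL=1/2, sR=10/17; mL=37/34, mR=-23/68; mL+mR=3/4 → advance +1; mR−mL=-97/68 → turn -1·90°
n=7: pose=(5,3,N); sL=8/13, sR=40/37; mL=816/481, mR=-372/481; mL+mR=12/13 → advance +1; mR−mL=-1188/481 → turn -1·90°

0 20/13 20/17 600/221 -90/221 5 4 E
1 40/41 8/13 848/533 -68/533 6 4 S
2 1/2 10/17 37/34 -23/68 6 3 W
3 8/13 40/37 816/481 -372/481 5 3 N
4 20/13 20/17 600/221 -90/221 5 4 E
5 40/41 8/13 848/533 -68/533 6 4 S
6 1/2 10/17 37/34 -23/68 6 3 W
7 8/13 40/37 816/481 -372/481 5 3 N
final 5 4 E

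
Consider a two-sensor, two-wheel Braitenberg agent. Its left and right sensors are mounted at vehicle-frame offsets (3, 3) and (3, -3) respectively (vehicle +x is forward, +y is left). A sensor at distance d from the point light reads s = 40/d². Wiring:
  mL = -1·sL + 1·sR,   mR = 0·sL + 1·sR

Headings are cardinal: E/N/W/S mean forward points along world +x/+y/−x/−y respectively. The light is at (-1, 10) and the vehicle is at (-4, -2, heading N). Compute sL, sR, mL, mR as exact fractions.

40/117 40/81 160/1053 40/81

left sensor world pos  = (-7, 1); dL² = 117
right sensor world pos = (-1, 1); dR² = 81
sL = 40/117 = 40/117
sR = 40/81 = 40/81
mL = -1·sL + 1·sR = 160/1053
mR = 0·sL + 1·sR = 40/81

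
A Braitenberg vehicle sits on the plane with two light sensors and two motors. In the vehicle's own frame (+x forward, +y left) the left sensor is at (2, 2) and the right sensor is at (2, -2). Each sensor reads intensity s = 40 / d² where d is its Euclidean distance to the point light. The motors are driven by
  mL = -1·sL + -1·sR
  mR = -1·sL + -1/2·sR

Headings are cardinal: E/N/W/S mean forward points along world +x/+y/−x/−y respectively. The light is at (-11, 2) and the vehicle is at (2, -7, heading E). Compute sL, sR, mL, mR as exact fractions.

20/137 20/173 -6200/23701 -4830/23701

left sensor world pos  = (4, -5); dL² = 274
right sensor world pos = (4, -9); dR² = 346
sL = 40/274 = 20/137
sR = 40/346 = 20/173
mL = -1·sL + -1·sR = -6200/23701
mR = -1·sL + -1/2·sR = -4830/23701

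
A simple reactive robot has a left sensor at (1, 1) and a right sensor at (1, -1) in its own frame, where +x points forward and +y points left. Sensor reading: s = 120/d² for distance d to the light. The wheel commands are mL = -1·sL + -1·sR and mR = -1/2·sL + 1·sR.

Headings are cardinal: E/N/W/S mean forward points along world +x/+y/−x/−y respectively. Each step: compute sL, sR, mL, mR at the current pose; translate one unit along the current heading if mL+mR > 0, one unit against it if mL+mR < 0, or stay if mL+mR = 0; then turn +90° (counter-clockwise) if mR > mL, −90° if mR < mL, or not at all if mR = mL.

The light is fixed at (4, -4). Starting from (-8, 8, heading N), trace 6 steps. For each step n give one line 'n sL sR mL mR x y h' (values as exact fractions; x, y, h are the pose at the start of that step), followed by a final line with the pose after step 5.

0 60/169 12/29 -3768/4901 1158/4901 -8 8 N
1 120/269 120/313 -69840/84197 13500/84197 -8 7 W
2 3/5 30/61 -333/305 117/610 -7 7 S
3 120/269 120/221 -58800/59449 19020/59449 -7 8 E
4 60/169 12/29 -3768/4901 1158/4901 -8 8 N
5 120/269 120/313 -69840/84197 13500/84197 -8 7 W
final -7 7 S

n=0: pose=(-8,8,N); sL=60/169, sR=12/29; mL=-3768/4901, mR=1158/4901; mL+mR=-90/169 → advance -1; mR−mL=4926/4901 → turn +1·90°
n=1: pose=(-8,7,W); sL=120/269, sR=120/313; mL=-69840/84197, mR=13500/84197; mL+mR=-180/269 → advance -1; mR−mL=83340/84197 → turn +1·90°
n=2: pose=(-7,7,S); sL=3/5, sR=30/61; mL=-333/305, mR=117/610; mL+mR=-9/10 → advance -1; mR−mL=783/610 → turn +1·90°
n=3: pose=(-7,8,E); sL=120/269, sR=120/221; mL=-58800/59449, mR=19020/59449; mL+mR=-180/269 → advance -1; mR−mL=77820/59449 → turn +1·90°
n=4: pose=(-8,8,N); sL=60/169, sR=12/29; mL=-3768/4901, mR=1158/4901; mL+mR=-90/169 → advance -1; mR−mL=4926/4901 → turn +1·90°
n=5: pose=(-8,7,W); sL=120/269, sR=120/313; mL=-69840/84197, mR=13500/84197; mL+mR=-180/269 → advance -1; mR−mL=83340/84197 → turn +1·90°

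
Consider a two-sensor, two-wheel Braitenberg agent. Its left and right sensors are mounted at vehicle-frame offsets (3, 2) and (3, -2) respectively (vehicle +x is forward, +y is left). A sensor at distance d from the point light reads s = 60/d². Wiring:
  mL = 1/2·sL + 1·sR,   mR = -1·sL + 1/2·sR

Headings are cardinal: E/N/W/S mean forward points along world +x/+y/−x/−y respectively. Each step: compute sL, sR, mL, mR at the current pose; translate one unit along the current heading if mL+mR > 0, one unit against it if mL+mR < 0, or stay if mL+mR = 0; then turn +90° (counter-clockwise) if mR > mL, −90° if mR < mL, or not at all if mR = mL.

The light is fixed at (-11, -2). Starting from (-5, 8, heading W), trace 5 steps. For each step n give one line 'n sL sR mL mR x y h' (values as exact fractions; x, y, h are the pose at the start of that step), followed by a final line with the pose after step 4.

n=0: pose=(-5,8,W); sL=60/73, sR=20/51; mL=2990/3723, mR=-2330/3723; mL+mR=220/1241 → advance +1; mR−mL=-5320/3723 → turn -1·90°
n=1: pose=(-6,8,N); sL=30/89, sR=30/109; mL=4305/9701, mR=-1935/9701; mL+mR=2370/9701 → advance +1; mR−mL=-6240/9701 → turn -1·90°
n=2: pose=(-6,9,E); sL=60/233, sR=12/29; mL=3666/6757, mR=-342/6757; mL+mR=3324/6757 → advance +1; mR−mL=-4008/6757 → turn -1·90°
n=3: pose=(-5,9,S); sL=15/32, sR=3/4; mL=63/64, mR=-3/32; mL+mR=57/64 → advance +1; mR−mL=-69/64 → turn -1·90°
n=4: pose=(-5,8,W); sL=60/73, sR=20/51; mL=2990/3723, mR=-2330/3723; mL+mR=220/1241 → advance +1; mR−mL=-5320/3723 → turn -1·90°

0 60/73 20/51 2990/3723 -2330/3723 -5 8 W
1 30/89 30/109 4305/9701 -1935/9701 -6 8 N
2 60/233 12/29 3666/6757 -342/6757 -6 9 E
3 15/32 3/4 63/64 -3/32 -5 9 S
4 60/73 20/51 2990/3723 -2330/3723 -5 8 W
final -6 8 N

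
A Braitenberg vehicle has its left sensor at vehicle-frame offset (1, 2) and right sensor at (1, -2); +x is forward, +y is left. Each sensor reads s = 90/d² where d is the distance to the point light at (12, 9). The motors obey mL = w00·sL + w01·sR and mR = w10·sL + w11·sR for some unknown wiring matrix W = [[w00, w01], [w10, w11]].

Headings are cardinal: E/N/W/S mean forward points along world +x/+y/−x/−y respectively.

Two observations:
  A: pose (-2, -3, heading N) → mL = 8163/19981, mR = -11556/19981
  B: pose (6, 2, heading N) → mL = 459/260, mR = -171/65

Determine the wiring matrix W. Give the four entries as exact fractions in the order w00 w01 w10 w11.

1 1/2 -1 -1

obs A: pose=(-2,-3,N) → sL=90/377, sR=18/53, mL=8163/19981, mR=-11556/19981
obs B: pose=(6,2,N) → sL=9/10, sR=45/26, mL=459/260, mR=-171/65
sensor matrix S = [[90/377, 18/53], [9/10, 45/26]]; det S = 139644/1298765
solve [mL_A; mL_B] = S·[w00; w01] and [mR_A; mR_B] = S·[w10; w11]:
  w00 = 1, w01 = 1/2, w10 = -1, w11 = -1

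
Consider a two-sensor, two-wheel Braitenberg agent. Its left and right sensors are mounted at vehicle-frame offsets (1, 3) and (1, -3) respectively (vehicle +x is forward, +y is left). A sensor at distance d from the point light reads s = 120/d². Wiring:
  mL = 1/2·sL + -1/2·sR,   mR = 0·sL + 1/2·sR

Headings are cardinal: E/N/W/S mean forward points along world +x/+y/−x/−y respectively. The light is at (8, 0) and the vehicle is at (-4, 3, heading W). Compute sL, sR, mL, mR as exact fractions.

left sensor world pos  = (-5, 0); dL² = 169
right sensor world pos = (-5, 6); dR² = 205
sL = 120/169 = 120/169
sR = 120/205 = 24/41
mL = 1/2·sL + -1/2·sR = 432/6929
mR = 0·sL + 1/2·sR = 12/41

120/169 24/41 432/6929 12/41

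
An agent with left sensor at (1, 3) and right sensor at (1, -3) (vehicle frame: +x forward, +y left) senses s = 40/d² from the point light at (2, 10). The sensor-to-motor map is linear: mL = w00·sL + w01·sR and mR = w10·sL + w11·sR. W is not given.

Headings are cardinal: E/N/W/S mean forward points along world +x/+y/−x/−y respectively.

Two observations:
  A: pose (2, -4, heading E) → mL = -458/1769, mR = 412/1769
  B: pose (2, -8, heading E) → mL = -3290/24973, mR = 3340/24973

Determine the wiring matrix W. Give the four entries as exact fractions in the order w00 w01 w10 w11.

obs A: pose=(2,-4,E) → sL=20/61, sR=4/29, mL=-458/1769, mR=412/1769
obs B: pose=(2,-8,E) → sL=20/113, sR=20/221, mL=-3290/24973, mR=3340/24973
sensor matrix S = [[20/61, 4/29], [20/113, 20/221]]; det S = 232320/44177237
solve [mL_A; mL_B] = S·[w00; w01] and [mR_A; mR_B] = S·[w10; w11]:
  w00 = -1, w01 = 1/2, w10 = 1/2, w11 = 1/2

-1 1/2 1/2 1/2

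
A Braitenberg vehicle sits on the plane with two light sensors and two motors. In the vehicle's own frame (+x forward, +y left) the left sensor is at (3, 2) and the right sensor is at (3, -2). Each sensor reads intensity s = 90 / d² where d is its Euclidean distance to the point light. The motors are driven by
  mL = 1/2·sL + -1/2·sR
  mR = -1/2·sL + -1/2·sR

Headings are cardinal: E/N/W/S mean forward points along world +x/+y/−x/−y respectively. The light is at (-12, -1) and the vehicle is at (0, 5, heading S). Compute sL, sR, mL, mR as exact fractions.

18/41 90/109 -864/4469 -2826/4469

left sensor world pos  = (2, 2); dL² = 205
right sensor world pos = (-2, 2); dR² = 109
sL = 90/205 = 18/41
sR = 90/109 = 90/109
mL = 1/2·sL + -1/2·sR = -864/4469
mR = -1/2·sL + -1/2·sR = -2826/4469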